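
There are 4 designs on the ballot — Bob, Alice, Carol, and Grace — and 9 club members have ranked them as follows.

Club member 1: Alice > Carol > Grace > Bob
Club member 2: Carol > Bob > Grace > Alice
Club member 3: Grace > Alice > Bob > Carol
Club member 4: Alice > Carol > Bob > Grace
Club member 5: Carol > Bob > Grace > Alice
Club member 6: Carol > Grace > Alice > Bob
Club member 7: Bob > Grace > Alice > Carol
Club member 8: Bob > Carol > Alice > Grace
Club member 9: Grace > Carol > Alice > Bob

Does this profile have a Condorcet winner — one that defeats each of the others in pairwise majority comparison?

Head-to-head results (9 voters total):
Bob vs Alice: Alice wins 5–4.
Bob vs Carol: Carol wins 6–3.
Bob vs Grace: Bob wins 5–4.
Alice vs Carol: Carol wins 5–4.
Alice vs Grace: Grace wins 6–3.
Carol vs Grace: Carol wins 6–3.
Carol beats each rival — Bob (6–3), Alice (5–4), Grace (6–3) — so Carol is the Condorcet winner.

Yes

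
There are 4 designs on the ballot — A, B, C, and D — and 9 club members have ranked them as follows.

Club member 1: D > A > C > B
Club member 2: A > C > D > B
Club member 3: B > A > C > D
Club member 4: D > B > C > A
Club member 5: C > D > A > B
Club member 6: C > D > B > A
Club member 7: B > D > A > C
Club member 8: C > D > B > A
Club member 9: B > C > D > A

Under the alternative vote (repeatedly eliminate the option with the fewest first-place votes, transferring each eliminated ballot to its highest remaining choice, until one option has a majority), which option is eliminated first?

Round 1: B 3, C 3, D 2, A 1. A has the fewest and is eliminated.
Round 2: C 4, B 3, D 2. D has the fewest and is eliminated.
Round 3: C 5, B 4. C has a majority.

A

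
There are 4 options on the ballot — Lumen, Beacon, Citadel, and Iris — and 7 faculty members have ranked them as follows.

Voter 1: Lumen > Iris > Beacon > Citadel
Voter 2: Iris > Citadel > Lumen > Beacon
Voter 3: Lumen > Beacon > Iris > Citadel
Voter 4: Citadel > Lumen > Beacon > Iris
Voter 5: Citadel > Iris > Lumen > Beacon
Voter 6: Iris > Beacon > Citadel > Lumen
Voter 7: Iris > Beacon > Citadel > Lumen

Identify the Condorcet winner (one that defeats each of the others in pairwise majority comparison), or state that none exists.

Head-to-head results (7 voters total):
Lumen vs Beacon: Lumen wins 5–2.
Lumen vs Citadel: Citadel wins 5–2.
Lumen vs Iris: Iris wins 4–3.
Beacon vs Citadel: Beacon wins 4–3.
Beacon vs Iris: Iris wins 5–2.
Citadel vs Iris: Iris wins 5–2.
Iris beats each rival — Lumen (4–3), Beacon (5–2), Citadel (5–2) — so Iris is the Condorcet winner.

Iris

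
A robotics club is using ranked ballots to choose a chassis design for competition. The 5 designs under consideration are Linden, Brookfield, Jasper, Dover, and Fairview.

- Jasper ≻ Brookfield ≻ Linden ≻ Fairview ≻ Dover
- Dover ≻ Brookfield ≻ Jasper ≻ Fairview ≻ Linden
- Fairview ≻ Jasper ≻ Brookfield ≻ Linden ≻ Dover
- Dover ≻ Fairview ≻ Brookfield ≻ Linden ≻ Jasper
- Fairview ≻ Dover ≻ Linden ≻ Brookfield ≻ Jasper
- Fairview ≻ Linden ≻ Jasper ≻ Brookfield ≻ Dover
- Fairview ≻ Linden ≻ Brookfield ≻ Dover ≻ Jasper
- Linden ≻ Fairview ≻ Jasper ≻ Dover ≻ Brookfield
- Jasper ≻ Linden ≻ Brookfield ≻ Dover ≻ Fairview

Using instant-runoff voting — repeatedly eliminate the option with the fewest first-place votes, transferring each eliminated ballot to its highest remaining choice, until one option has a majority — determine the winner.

Fairview

Round 1: Fairview 4, Jasper 2, Dover 2, Linden 1, Brookfield 0. Brookfield has the fewest and is eliminated.
Round 2: Fairview 4, Jasper 2, Dover 2, Linden 1. Linden has the fewest and is eliminated.
Round 3: Fairview 5, Jasper 2, Dover 2. Fairview has a majority.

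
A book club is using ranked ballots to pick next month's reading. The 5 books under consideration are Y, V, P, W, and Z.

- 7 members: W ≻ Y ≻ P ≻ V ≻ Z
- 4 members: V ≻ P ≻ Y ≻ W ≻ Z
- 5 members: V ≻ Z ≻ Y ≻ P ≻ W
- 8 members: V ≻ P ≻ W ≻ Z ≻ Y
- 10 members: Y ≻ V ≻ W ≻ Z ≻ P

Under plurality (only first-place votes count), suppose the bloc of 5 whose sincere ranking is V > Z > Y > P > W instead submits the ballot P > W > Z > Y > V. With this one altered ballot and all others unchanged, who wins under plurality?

V

First-place totals with the altered ballot: Y 10, V 12, P 5, W 7, Z 0.
The winner is unchanged: still V.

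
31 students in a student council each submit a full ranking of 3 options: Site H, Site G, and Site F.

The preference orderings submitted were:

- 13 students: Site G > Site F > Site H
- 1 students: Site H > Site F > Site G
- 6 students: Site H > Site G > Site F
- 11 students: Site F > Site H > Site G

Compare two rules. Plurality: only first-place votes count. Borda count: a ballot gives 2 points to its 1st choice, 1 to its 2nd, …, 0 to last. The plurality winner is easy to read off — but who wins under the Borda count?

Plurality first-place counts: Site H 7, Site G 13, Site F 11 → Site G.
Borda totals: Site H 25, Site G 32, Site F 36 → Site F.

Site F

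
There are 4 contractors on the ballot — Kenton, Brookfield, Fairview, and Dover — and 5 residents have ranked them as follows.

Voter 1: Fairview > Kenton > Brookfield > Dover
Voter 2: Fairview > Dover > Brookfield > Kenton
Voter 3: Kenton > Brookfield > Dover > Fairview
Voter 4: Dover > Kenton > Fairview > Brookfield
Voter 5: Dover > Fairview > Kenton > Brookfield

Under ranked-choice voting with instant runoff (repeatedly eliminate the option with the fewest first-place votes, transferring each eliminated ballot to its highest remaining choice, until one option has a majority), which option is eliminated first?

Round 1: Fairview 2, Dover 2, Kenton 1, Brookfield 0. Brookfield has the fewest and is eliminated.
Round 2: Fairview 2, Dover 2, Kenton 1. Kenton has the fewest and is eliminated.
Round 3: Dover 3, Fairview 2. Dover has a majority.

Brookfield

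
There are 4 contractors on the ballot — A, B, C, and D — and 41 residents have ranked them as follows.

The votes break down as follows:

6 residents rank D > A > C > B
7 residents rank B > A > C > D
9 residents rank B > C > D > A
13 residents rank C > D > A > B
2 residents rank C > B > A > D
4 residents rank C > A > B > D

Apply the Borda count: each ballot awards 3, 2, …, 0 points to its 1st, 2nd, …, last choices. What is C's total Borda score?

Borda scores:
  A: 6·2 + 7·2 + 9·0 + 13·1 + 2·1 + 4·2 = 49
  B: 6·0 + 7·3 + 9·3 + 13·0 + 2·2 + 4·1 = 56
  C: 6·1 + 7·1 + 9·2 + 13·3 + 2·3 + 4·3 = 88
  D: 6·3 + 7·0 + 9·1 + 13·2 + 2·0 + 4·0 = 53

88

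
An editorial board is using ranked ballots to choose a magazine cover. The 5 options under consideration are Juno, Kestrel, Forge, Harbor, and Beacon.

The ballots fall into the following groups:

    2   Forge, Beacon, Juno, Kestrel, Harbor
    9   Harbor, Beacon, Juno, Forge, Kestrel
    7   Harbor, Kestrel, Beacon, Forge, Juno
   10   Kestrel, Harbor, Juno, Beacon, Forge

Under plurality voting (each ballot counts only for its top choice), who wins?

Harbor

First-place vote totals:
  Juno: 0
  Kestrel: 10
  Forge: 2
  Harbor: 16
  Beacon: 0
Harbor has the most first-place votes.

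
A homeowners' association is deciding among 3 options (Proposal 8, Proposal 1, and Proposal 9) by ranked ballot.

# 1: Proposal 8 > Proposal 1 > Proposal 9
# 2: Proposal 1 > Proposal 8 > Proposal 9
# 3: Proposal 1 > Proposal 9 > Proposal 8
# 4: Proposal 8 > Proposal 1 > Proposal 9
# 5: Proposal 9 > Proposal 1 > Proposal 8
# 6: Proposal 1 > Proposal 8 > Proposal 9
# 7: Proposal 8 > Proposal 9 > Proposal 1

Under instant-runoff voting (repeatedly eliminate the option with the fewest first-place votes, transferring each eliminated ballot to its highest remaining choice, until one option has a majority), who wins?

Round 1: Proposal 8 3, Proposal 1 3, Proposal 9 1. Proposal 9 has the fewest and is eliminated.
Round 2: Proposal 1 4, Proposal 8 3. Proposal 1 has a majority.

Proposal 1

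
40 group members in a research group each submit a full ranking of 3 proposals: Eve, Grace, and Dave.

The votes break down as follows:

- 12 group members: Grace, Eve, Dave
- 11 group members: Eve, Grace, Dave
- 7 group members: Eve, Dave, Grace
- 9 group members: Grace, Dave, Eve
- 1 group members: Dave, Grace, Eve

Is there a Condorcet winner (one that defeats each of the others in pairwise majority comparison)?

Head-to-head results (40 voters total):
Eve vs Grace: Grace wins 22–18.
Eve vs Dave: Eve wins 30–10.
Grace vs Dave: Grace wins 32–8.
Grace beats each rival — Eve (22–18), Dave (32–8) — so Grace is the Condorcet winner.

Yes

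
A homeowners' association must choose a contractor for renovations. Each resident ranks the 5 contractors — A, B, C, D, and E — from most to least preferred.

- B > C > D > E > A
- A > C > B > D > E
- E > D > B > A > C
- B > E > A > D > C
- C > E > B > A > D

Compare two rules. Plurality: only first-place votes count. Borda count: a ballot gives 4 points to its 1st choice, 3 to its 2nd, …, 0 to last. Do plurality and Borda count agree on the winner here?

Yes

Plurality first-place counts: A 1, B 2, C 1, D 0, E 1 → B.
Borda totals: A 8, B 14, C 10, D 7, E 11 → B.
The two rules agree on B.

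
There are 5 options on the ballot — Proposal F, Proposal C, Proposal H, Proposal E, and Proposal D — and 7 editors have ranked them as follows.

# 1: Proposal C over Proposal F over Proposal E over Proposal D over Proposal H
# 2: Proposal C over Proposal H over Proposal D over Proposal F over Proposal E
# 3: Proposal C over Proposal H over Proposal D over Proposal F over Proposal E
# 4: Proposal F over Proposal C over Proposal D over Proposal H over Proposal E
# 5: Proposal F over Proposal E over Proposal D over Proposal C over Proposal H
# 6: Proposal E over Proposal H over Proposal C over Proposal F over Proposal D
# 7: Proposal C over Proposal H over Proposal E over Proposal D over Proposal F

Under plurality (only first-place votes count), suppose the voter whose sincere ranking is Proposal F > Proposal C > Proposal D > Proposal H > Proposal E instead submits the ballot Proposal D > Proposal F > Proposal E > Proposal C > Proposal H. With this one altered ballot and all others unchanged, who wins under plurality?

First-place totals with the altered ballot: Proposal F 1, Proposal C 4, Proposal H 0, Proposal E 1, Proposal D 1.
The winner is unchanged: still Proposal C.

Proposal C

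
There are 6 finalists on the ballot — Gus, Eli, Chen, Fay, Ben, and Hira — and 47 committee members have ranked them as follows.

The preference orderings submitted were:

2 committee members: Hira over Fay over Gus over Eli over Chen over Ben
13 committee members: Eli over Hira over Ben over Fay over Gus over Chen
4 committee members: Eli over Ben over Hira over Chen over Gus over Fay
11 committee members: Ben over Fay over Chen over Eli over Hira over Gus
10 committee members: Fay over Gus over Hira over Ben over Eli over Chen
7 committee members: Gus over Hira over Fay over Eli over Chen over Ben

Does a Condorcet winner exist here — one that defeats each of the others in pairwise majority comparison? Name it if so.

Head-to-head results (47 voters total):
Gus vs Eli: Eli wins 28–19.
Gus vs Chen: Gus wins 32–15.
Gus vs Fay: Fay wins 36–11.
Gus vs Ben: Ben wins 28–19.
Gus vs Hira: Hira wins 30–17.
Eli vs Chen: Eli wins 36–11.
Eli vs Fay: Fay wins 30–17.
Eli vs Ben: Eli wins 26–21.
Eli vs Hira: Eli wins 28–19.
Chen vs Fay: Fay wins 43–4.
Chen vs Ben: Ben wins 38–9.
Chen vs Hira: Hira wins 36–11.
Fay vs Ben: Ben wins 28–19.
Fay vs Hira: Hira wins 26–21.
Ben vs Hira: Hira wins 32–15.
No candidate beats all others: Eli beats Ben beats Fay beats Eli, a majority cycle.

None — there is no Condorcet winner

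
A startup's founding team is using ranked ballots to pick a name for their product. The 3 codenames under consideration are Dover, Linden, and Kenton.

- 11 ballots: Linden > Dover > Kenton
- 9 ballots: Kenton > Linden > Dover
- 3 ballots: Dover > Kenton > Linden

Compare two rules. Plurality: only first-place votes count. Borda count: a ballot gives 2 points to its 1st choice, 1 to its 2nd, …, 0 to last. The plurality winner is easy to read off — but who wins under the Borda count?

Linden

Plurality first-place counts: Dover 3, Linden 11, Kenton 9 → Linden.
Borda totals: Dover 17, Linden 31, Kenton 21 → Linden.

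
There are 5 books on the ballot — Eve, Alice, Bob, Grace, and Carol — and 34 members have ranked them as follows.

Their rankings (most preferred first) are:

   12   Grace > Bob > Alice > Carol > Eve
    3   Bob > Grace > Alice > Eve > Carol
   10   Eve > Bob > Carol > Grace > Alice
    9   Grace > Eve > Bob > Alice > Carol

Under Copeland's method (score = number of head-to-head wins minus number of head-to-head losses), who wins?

Pairwise results:
  Eve vs Alice: Eve wins 19–15.
  Eve vs Bob: Eve wins 19–15.
  Eve vs Grace: Grace wins 24–10.
  Eve vs Carol: Eve wins 22–12.
  Alice vs Bob: Bob wins 34–0.
  Alice vs Grace: Grace wins 34–0.
  Alice vs Carol: Alice wins 24–10.
  Bob vs Grace: Grace wins 21–13.
  Bob vs Carol: Bob wins 34–0.
  Grace vs Carol: Grace wins 24–10.
Copeland scores (wins − losses):
  Eve: 3 − 1 = 2
  Alice: 1 − 3 = -2
  Bob: 2 − 2 = 0
  Grace: 4 − 0 = 4
  Carol: 0 − 4 = -4
Grace has the best Copeland score.

Grace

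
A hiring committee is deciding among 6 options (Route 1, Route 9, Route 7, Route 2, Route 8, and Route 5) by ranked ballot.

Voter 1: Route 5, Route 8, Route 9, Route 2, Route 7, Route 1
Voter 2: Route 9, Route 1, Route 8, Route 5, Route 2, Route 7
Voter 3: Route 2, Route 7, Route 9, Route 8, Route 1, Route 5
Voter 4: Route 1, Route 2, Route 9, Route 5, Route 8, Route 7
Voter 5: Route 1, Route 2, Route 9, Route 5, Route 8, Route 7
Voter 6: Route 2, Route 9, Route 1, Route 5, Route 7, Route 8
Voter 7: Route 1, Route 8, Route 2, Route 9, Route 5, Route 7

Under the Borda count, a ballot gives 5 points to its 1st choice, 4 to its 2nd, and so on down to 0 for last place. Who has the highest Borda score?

Route 2

Borda scores:
  Route 1: 0 + 4 + 1 + 5 + 5 + 3 + 5 = 23
  Route 9: 3 + 5 + 3 + 3 + 3 + 4 + 2 = 23
  Route 7: 1 + 0 + 4 + 0 + 0 + 1 + 0 = 6
  Route 2: 2 + 1 + 5 + 4 + 4 + 5 + 3 = 24
  Route 8: 4 + 3 + 2 + 1 + 1 + 0 + 4 = 15
  Route 5: 5 + 2 + 0 + 2 + 2 + 2 + 1 = 14
Route 2 has the highest total.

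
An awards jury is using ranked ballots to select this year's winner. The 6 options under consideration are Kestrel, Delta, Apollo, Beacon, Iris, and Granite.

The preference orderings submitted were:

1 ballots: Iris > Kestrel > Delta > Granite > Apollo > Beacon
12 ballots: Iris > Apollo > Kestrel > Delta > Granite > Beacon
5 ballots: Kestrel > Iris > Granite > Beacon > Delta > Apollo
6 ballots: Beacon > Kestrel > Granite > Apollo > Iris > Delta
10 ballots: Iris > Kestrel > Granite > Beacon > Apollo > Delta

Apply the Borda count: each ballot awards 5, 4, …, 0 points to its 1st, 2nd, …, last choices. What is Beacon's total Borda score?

Borda scores:
  Kestrel: 4 + 12·3 + 5·5 + 6·4 + 10·4 = 129
  Delta: 3 + 12·2 + 5·1 + 6·0 + 10·0 = 32
  Apollo: 1 + 12·4 + 5·0 + 6·2 + 10·1 = 71
  Beacon: 0 + 12·0 + 5·2 + 6·5 + 10·2 = 60
  Iris: 5 + 12·5 + 5·4 + 6·1 + 10·5 = 141
  Granite: 2 + 12·1 + 5·3 + 6·3 + 10·3 = 77

60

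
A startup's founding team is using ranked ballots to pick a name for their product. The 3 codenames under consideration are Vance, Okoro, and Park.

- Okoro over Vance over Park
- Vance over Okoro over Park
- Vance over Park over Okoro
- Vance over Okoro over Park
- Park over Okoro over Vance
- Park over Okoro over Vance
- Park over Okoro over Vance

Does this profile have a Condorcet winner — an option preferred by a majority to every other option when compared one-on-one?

Head-to-head results (7 voters total):
Vance vs Okoro: Okoro wins 4–3.
Vance vs Park: Vance wins 4–3.
Okoro vs Park: Park wins 4–3.
No candidate beats all others: Vance beats Park beats Okoro beats Vance, a majority cycle.

No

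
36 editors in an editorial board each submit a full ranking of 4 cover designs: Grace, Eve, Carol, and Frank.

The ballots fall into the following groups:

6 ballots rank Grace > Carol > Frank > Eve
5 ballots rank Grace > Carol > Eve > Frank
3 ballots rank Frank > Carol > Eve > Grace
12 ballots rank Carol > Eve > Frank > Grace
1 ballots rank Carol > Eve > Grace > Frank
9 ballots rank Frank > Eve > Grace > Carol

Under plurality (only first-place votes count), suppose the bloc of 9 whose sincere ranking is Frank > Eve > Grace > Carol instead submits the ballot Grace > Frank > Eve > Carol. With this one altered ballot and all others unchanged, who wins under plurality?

First-place totals with the altered ballot: Grace 20, Eve 0, Carol 13, Frank 3.
The switch changes the winner from Carol to Grace.

Grace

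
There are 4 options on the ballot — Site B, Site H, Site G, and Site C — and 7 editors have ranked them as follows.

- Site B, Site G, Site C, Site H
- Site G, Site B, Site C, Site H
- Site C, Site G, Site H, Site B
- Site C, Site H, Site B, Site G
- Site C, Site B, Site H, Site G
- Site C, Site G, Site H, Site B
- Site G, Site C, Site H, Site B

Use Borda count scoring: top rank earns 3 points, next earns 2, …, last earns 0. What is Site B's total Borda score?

Borda scores:
  Site B: 3 + 2 + 0 + 1 + 2 + 0 + 0 = 8
  Site H: 0 + 0 + 1 + 2 + 1 + 1 + 1 = 6
  Site G: 2 + 3 + 2 + 0 + 0 + 2 + 3 = 12
  Site C: 1 + 1 + 3 + 3 + 3 + 3 + 2 = 16

8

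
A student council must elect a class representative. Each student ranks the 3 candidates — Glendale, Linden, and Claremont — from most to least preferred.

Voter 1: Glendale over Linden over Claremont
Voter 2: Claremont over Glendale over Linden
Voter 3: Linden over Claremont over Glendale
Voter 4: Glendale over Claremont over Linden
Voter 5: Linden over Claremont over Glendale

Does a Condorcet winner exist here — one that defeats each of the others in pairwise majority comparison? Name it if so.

There is no Condorcet winner

Head-to-head results (5 voters total):
Glendale vs Linden: Glendale wins 3–2.
Glendale vs Claremont: Claremont wins 3–2.
Linden vs Claremont: Linden wins 3–2.
No candidate beats all others: Glendale beats Linden beats Claremont beats Glendale, a majority cycle.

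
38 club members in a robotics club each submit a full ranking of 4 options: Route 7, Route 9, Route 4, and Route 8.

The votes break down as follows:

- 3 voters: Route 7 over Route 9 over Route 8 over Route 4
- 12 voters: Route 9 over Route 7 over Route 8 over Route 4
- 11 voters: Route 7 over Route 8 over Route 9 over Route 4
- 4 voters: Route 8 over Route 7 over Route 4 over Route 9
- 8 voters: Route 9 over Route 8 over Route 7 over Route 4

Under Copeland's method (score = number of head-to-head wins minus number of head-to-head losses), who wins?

Pairwise results:
  Route 7 vs Route 9: Route 9 wins 20–18.
  Route 7 vs Route 4: Route 7 wins 38–0.
  Route 7 vs Route 8: Route 7 wins 26–12.
  Route 9 vs Route 4: Route 9 wins 34–4.
  Route 9 vs Route 8: Route 9 wins 23–15.
  Route 4 vs Route 8: Route 8 wins 38–0.
Copeland scores (wins − losses):
  Route 7: 2 − 1 = 1
  Route 9: 3 − 0 = 3
  Route 4: 0 − 3 = -3
  Route 8: 1 − 2 = -1
Route 9 has the best Copeland score.

Route 9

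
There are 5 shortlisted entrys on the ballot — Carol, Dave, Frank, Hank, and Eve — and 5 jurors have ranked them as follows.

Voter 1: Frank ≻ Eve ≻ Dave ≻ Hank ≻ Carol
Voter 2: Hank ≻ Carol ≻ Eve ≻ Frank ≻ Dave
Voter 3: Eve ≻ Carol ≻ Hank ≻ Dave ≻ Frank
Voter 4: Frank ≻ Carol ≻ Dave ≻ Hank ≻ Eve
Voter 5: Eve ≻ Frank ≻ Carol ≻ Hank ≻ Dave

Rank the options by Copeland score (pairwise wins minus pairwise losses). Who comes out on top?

Pairwise results:
  Carol vs Dave: Carol wins 4–1.
  Carol vs Frank: Frank wins 3–2.
  Carol vs Hank: Carol wins 3–2.
  Carol vs Eve: Eve wins 3–2.
  Dave vs Frank: Frank wins 4–1.
  Dave vs Hank: Hank wins 3–2.
  Dave vs Eve: Eve wins 4–1.
  Frank vs Hank: Frank wins 3–2.
  Frank vs Eve: Eve wins 3–2.
  Hank vs Eve: Eve wins 3–2.
Copeland scores (wins − losses):
  Carol: 2 − 2 = 0
  Dave: 0 − 4 = -4
  Frank: 3 − 1 = 2
  Hank: 1 − 3 = -2
  Eve: 4 − 0 = 4
Eve has the best Copeland score.

Eve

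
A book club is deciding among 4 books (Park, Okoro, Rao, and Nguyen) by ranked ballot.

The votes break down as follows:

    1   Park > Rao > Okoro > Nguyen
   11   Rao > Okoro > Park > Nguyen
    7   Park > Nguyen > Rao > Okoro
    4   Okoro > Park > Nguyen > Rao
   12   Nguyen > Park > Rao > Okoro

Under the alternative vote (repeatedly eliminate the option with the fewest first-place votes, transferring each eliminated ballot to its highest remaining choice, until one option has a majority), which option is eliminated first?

Okoro

Round 1: Nguyen 12, Rao 11, Park 8, Okoro 4. Okoro has the fewest and is eliminated.
Round 2: Park 12, Nguyen 12, Rao 11. Rao has the fewest and is eliminated.
Round 3: Park 23, Nguyen 12. Park has a majority.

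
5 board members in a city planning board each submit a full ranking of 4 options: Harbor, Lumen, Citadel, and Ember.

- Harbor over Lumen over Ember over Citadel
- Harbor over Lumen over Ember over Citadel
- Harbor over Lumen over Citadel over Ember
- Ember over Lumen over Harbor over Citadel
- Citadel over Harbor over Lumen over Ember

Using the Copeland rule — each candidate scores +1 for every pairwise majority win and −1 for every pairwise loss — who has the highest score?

Pairwise results:
  Harbor vs Lumen: Harbor wins 4–1.
  Harbor vs Citadel: Harbor wins 4–1.
  Harbor vs Ember: Harbor wins 4–1.
  Lumen vs Citadel: Lumen wins 4–1.
  Lumen vs Ember: Lumen wins 4–1.
  Citadel vs Ember: Ember wins 3–2.
Copeland scores (wins − losses):
  Harbor: 3 − 0 = 3
  Lumen: 2 − 1 = 1
  Citadel: 0 − 3 = -3
  Ember: 1 − 2 = -1
Harbor has the best Copeland score.

Harbor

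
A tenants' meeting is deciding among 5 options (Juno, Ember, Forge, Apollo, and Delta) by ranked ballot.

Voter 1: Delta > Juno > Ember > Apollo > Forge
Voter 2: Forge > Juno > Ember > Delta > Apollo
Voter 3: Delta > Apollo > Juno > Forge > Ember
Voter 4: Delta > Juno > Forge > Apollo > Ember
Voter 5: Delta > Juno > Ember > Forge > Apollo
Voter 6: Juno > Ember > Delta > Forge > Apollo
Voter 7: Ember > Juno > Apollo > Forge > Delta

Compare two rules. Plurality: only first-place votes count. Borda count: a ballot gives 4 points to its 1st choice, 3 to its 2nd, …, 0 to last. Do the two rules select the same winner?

Plurality first-place counts: Juno 1, Ember 1, Forge 1, Apollo 0, Delta 4 → Delta.
Borda totals: Juno 21, Ember 13, Forge 10, Apollo 7, Delta 19 → Juno.
The two rules disagree: plurality picks Delta, Borda picks Juno.

No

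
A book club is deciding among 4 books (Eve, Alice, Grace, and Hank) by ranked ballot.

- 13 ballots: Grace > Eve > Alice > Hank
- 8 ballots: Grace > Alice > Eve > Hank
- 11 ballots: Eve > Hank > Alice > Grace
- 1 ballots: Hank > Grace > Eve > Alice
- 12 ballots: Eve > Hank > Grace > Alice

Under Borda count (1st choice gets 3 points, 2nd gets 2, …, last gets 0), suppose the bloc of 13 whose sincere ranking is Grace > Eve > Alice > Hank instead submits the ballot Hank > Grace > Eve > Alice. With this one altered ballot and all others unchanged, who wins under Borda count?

Eve

Borda totals with the altered ballot: Eve 91, Alice 27, Grace 64, Hank 88.
The winner is unchanged: still Eve.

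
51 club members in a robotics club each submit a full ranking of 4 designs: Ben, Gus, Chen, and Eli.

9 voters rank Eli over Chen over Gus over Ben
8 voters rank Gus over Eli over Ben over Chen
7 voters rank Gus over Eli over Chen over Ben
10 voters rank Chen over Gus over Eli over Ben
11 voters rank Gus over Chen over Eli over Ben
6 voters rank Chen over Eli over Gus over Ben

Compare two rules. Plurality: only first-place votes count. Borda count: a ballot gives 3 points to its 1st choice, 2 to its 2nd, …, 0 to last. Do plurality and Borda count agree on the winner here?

Yes

Plurality first-place counts: Ben 0, Gus 26, Chen 16, Eli 9 → Gus.
Borda totals: Ben 8, Gus 113, Chen 95, Eli 90 → Gus.
The two rules agree on Gus.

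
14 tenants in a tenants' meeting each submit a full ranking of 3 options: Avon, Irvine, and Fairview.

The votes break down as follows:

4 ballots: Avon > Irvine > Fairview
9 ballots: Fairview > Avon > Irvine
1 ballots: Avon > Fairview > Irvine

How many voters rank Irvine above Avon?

Ballots ranking Irvine above Avon: 0.
Ballots ranking Avon above Irvine: 4+9+1 = 14.
So 0 of 14 voters prefer Irvine to Avon.

0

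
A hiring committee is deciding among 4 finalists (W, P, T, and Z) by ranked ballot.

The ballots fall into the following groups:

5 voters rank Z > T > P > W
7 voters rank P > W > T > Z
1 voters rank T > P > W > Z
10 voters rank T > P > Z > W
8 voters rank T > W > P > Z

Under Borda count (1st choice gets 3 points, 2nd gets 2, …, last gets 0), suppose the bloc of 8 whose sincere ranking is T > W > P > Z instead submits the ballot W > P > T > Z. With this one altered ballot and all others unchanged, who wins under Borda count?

P

Borda totals with the altered ballot: W 39, P 64, T 58, Z 25.
The switch changes the winner from T to P.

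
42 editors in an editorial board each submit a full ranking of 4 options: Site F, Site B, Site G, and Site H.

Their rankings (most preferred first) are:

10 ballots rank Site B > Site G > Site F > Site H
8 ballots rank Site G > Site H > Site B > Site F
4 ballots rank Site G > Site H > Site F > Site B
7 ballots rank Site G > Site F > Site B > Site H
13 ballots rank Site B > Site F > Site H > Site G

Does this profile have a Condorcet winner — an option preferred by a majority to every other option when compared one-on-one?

Yes

Head-to-head results (42 voters total):
Site F vs Site B: Site B wins 31–11.
Site F vs Site G: Site G wins 29–13.
Site F vs Site H: Site F wins 30–12.
Site B vs Site G: Site B wins 23–19.
Site B vs Site H: Site B wins 30–12.
Site G vs Site H: Site G wins 29–13.
Site B beats each rival — Site F (31–11), Site G (23–19), Site H (30–12) — so Site B is the Condorcet winner.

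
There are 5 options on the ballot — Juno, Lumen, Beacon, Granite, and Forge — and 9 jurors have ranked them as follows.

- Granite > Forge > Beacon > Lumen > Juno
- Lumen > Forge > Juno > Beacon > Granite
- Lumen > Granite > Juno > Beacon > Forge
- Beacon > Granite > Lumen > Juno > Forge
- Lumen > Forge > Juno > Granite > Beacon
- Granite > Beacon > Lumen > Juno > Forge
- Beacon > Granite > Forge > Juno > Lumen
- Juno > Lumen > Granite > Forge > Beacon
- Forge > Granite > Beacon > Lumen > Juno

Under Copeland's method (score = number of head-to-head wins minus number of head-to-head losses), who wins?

Pairwise results:
  Juno vs Lumen: Lumen wins 7–2.
  Juno vs Beacon: Beacon wins 5–4.
  Juno vs Granite: Granite wins 6–3.
  Juno vs Forge: Forge wins 5–4.
  Lumen vs Beacon: Beacon wins 5–4.
  Lumen vs Granite: Granite wins 5–4.
  Lumen vs Forge: Lumen wins 6–3.
  Beacon vs Granite: Granite wins 6–3.
  Beacon vs Forge: Forge wins 5–4.
  Granite vs Forge: Granite wins 6–3.
Copeland scores (wins − losses):
  Juno: 0 − 4 = -4
  Lumen: 2 − 2 = 0
  Beacon: 2 − 2 = 0
  Granite: 4 − 0 = 4
  Forge: 2 − 2 = 0
Granite has the best Copeland score.

Granite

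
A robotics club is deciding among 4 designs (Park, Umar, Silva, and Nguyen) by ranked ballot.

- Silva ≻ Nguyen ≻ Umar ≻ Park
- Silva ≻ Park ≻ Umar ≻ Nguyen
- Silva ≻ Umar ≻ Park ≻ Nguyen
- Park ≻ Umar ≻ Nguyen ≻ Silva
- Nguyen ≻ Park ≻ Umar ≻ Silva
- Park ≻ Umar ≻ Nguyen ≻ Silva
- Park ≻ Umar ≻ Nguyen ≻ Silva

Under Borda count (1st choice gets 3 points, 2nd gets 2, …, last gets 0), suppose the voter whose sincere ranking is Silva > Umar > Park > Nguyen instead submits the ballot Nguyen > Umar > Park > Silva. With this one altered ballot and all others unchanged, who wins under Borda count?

Park

Borda totals with the altered ballot: Park 14, Umar 11, Silva 6, Nguyen 11.
The winner is unchanged: still Park.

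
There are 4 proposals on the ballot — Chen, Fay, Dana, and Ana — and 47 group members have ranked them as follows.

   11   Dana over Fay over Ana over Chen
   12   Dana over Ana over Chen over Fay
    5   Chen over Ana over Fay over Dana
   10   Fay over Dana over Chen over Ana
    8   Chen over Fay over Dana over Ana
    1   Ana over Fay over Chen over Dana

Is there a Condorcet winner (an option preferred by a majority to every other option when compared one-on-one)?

Head-to-head results (47 voters total):
Chen vs Fay: Chen wins 25–22.
Chen vs Dana: Dana wins 33–14.
Chen vs Ana: Ana wins 24–23.
Fay vs Dana: Fay wins 24–23.
Fay vs Ana: Fay wins 29–18.
Dana vs Ana: Dana wins 41–6.
No candidate beats all others: Chen beats Fay beats Dana beats Chen, a majority cycle.

No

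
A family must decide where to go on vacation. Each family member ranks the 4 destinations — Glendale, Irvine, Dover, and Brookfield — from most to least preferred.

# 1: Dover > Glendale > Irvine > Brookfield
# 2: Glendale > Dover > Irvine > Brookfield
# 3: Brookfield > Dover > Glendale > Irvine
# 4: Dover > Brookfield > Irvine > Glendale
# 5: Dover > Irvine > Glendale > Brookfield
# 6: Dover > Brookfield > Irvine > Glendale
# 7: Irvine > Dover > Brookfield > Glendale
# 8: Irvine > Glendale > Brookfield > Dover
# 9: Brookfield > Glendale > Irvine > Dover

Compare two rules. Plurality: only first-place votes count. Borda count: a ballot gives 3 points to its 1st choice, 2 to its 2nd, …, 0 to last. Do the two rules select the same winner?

Plurality first-place counts: Glendale 1, Irvine 2, Dover 4, Brookfield 2 → Dover.
Borda totals: Glendale 11, Irvine 13, Dover 18, Brookfield 12 → Dover.
The two rules agree on Dover.

Yes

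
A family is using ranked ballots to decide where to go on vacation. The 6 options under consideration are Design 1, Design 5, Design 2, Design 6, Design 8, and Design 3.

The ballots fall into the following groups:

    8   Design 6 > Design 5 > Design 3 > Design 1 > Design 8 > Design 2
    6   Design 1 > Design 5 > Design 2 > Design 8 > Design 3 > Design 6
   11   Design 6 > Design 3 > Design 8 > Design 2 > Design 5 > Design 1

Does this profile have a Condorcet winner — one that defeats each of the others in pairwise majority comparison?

Head-to-head results (25 voters total):
Design 1 vs Design 5: Design 5 wins 19–6.
Design 1 vs Design 2: Design 1 wins 14–11.
Design 1 vs Design 6: Design 6 wins 19–6.
Design 1 vs Design 8: Design 1 wins 14–11.
Design 1 vs Design 3: Design 3 wins 19–6.
Design 5 vs Design 2: Design 5 wins 14–11.
Design 5 vs Design 6: Design 6 wins 19–6.
Design 5 vs Design 8: Design 5 wins 14–11.
Design 5 vs Design 3: Design 5 wins 14–11.
Design 2 vs Design 6: Design 6 wins 19–6.
Design 2 vs Design 8: Design 8 wins 19–6.
Design 2 vs Design 3: Design 3 wins 19–6.
Design 6 vs Design 8: Design 6 wins 19–6.
Design 6 vs Design 3: Design 6 wins 19–6.
Design 8 vs Design 3: Design 3 wins 19–6.
Design 6 beats each rival — Design 1 (19–6), Design 5 (19–6), Design 2 (19–6), Design 8 (19–6), Design 3 (19–6) — so Design 6 is the Condorcet winner.

Yes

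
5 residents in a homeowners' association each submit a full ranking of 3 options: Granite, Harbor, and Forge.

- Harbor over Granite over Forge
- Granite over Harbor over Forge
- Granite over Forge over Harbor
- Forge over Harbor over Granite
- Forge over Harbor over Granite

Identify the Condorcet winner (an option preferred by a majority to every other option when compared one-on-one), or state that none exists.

Head-to-head results (5 voters total):
Granite vs Harbor: Harbor wins 3–2.
Granite vs Forge: Granite wins 3–2.
Harbor vs Forge: Forge wins 3–2.
No candidate beats all others: Granite beats Forge beats Harbor beats Granite, a majority cycle.

None — there is no Condorcet winner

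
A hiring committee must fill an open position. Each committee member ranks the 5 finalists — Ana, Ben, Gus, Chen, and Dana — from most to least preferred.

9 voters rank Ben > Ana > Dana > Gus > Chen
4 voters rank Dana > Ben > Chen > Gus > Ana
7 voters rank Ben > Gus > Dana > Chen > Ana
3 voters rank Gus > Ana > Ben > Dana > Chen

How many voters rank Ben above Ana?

Ballots ranking Ben above Ana: 9+4+7 = 20.
Ballots ranking Ana above Ben: 3.
So 20 of 23 voters prefer Ben to Ana.

20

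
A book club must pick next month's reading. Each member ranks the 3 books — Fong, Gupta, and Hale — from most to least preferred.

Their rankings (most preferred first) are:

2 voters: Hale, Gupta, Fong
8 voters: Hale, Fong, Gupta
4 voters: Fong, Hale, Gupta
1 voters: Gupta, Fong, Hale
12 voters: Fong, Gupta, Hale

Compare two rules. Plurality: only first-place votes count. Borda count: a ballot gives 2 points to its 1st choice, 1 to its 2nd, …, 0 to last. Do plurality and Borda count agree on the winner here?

Yes

Plurality first-place counts: Fong 16, Gupta 1, Hale 10 → Fong.
Borda totals: Fong 41, Gupta 16, Hale 24 → Fong.
The two rules agree on Fong.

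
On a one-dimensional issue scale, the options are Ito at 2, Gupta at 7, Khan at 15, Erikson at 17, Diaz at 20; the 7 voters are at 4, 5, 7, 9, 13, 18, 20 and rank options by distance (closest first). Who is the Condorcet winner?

Gupta

With single-peaked preferences on a line, the Condorcet winner is the candidate closest to the median voter.
The median voter (position 9) is closest to Gupta at 7.
Check: Gupta vs Erikson — voters closer to Gupta: 4 of 7.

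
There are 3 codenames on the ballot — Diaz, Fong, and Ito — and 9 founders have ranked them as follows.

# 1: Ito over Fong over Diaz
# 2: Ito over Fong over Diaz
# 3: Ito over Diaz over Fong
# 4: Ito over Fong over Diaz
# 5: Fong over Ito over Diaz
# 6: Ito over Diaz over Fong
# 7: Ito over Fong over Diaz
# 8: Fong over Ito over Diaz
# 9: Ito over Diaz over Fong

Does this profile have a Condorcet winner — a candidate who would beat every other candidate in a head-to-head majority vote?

Head-to-head results (9 voters total):
Diaz vs Fong: Fong wins 6–3.
Diaz vs Ito: Ito wins 9–0.
Fong vs Ito: Ito wins 7–2.
Ito beats each rival — Diaz (9–0), Fong (7–2) — so Ito is the Condorcet winner.

Yes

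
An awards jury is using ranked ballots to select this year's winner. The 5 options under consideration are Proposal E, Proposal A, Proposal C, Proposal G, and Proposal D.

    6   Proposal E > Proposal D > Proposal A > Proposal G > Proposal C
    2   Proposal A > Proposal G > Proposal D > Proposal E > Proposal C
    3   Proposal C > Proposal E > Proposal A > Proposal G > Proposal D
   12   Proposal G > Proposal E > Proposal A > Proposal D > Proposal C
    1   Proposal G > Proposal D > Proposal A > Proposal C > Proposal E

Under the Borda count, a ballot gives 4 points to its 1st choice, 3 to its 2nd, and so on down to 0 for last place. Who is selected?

Proposal E

Borda scores:
  Proposal E: 6·4 + 2·1 + 3·3 + 12·3 + 0 = 71
  Proposal A: 6·2 + 2·4 + 3·2 + 12·2 + 2 = 52
  Proposal C: 6·0 + 2·0 + 3·4 + 12·0 + 1 = 13
  Proposal G: 6·1 + 2·3 + 3·1 + 12·4 + 4 = 67
  Proposal D: 6·3 + 2·2 + 3·0 + 12·1 + 3 = 37
Proposal E has the highest total.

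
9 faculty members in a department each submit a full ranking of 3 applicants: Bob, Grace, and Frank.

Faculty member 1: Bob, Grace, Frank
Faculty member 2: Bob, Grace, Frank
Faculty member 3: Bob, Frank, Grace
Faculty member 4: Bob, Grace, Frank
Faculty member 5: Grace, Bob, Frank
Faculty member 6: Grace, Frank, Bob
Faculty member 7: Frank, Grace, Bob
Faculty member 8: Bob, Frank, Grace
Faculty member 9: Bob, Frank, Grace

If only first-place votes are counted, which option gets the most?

First-place vote totals:
  Bob: 6
  Grace: 2
  Frank: 1
Bob has the most first-place votes.

Bob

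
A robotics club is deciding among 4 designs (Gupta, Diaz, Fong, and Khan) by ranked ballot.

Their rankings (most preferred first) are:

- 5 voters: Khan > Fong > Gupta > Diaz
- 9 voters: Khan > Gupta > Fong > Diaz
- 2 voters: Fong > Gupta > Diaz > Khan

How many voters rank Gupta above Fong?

9

Ballots ranking Gupta above Fong: 9.
Ballots ranking Fong above Gupta: 5+2 = 7.
So 9 of 16 voters prefer Gupta to Fong.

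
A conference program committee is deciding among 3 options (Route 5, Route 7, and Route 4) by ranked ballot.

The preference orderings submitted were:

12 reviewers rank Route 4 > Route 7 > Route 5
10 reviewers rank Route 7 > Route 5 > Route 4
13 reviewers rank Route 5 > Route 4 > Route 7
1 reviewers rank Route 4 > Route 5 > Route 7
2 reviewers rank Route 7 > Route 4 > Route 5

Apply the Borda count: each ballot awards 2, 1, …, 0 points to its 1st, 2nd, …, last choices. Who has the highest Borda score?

Route 4

Borda scores:
  Route 5: 12·0 + 10·1 + 13·2 + 1 + 2·0 = 37
  Route 7: 12·1 + 10·2 + 13·0 + 0 + 2·2 = 36
  Route 4: 12·2 + 10·0 + 13·1 + 2 + 2·1 = 41
Route 4 has the highest total.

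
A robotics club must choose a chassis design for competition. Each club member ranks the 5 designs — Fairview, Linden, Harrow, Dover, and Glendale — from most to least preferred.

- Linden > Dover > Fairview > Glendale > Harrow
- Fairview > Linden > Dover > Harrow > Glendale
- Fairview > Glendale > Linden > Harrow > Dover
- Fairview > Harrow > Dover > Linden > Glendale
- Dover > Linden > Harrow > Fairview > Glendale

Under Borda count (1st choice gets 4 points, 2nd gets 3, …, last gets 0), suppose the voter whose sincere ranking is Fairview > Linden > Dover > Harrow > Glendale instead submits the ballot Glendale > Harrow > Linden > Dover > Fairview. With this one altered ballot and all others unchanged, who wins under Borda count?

Borda totals with the altered ballot: Fairview 11, Linden 12, Harrow 9, Dover 10, Glendale 8.
The switch changes the winner from Fairview to Linden.

Linden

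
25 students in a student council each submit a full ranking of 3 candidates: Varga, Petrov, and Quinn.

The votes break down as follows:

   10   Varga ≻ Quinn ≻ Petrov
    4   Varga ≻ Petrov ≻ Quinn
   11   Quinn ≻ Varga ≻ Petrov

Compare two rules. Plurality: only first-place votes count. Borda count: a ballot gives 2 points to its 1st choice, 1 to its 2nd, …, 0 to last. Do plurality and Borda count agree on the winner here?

Plurality first-place counts: Varga 14, Petrov 0, Quinn 11 → Varga.
Borda totals: Varga 39, Petrov 4, Quinn 32 → Varga.
The two rules agree on Varga.

Yes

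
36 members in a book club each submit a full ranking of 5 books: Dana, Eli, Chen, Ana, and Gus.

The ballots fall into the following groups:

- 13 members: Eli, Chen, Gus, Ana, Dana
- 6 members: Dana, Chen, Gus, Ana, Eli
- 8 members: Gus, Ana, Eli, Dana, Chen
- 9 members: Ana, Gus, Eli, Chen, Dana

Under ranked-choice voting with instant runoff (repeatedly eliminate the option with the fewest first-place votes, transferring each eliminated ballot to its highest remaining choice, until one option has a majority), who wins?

Gus

Round 1: Eli 13, Ana 9, Gus 8, Dana 6, Chen 0. Chen has the fewest and is eliminated.
Round 2: Eli 13, Ana 9, Gus 8, Dana 6. Dana has the fewest and is eliminated.
Round 3: Gus 14, Eli 13, Ana 9. Ana has the fewest and is eliminated.
Round 4: Gus 23, Eli 13. Gus has a majority.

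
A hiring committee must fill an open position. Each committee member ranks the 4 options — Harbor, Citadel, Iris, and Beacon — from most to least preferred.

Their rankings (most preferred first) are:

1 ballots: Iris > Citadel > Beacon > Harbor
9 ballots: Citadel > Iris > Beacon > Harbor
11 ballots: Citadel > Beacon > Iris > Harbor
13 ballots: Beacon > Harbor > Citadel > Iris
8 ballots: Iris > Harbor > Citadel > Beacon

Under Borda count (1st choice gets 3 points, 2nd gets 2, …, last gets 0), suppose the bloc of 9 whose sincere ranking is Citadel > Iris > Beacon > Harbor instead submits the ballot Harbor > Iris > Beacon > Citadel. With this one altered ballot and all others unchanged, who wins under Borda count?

Beacon

Borda totals with the altered ballot: Harbor 69, Citadel 56, Iris 56, Beacon 71.
The switch changes the winner from Citadel to Beacon.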